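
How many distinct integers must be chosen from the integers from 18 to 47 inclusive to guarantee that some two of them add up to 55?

21

A set avoiding the sum 55 can contain at most one of each pair {x, 55−x}, plus the 10 elements whose complement lies outside the range.
The integers 28, …, 47 (20 of them) are such a set: any two sum to at least 28+29 = 57 > 55.
By the pigeonhole principle, any 21st integer completes one of the 10 pairs, so 21 choices force a sum of 55.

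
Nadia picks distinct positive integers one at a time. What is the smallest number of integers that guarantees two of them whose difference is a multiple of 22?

Integers whose pairwise differences are multiples of 22 are exactly those sharing a remainder mod 22. Pigeonhole: the 22 residue classes mod 22 are the pigeonholes.
With 22 integers one could put 1 in each residue class and have no class reach 2.
The 23rd integer pushes some class to 2, so 22·1 + 1 = 23.

23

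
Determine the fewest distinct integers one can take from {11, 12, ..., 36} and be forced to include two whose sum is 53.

17

A set avoiding the sum 53 can contain at most one of each pair {x, 53−x}, plus the 6 elements whose complement lies outside the range.
The integers 11, …, 26 (16 of them) are such a set: any two sum to at least 11+12 = 23 and at most 25+26 = 51 < 53.
By pigeonhole, any 17th integer completes one of the 10 pairs, so 17 choices force a sum of 53.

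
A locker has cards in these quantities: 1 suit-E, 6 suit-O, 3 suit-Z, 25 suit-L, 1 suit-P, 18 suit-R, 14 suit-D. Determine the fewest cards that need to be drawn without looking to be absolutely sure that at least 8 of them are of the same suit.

Put each drawn card into a box by suit. The largest draw with every box below 8 takes min(count, 7) from each suit; suits with fewer than 7 contribute all they have.
Σ min(cᵢ, 7) = 1 + 6 + 3 + 7 + 1 + 7 + 7 = 32.
Draw number 32 + 1 = 33 must push one box to 8.

33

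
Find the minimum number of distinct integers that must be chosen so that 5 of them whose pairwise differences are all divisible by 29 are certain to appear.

Integers whose pairwise differences are multiples of 29 are exactly those sharing a remainder mod 29. The 29 residue classes mod 29 are the pigeonholes.
With 116 integers one could put 4 in each residue class and have no class reach 5.
The 117th integer pushes some class to 5, so 29·4 + 1 = 117.

117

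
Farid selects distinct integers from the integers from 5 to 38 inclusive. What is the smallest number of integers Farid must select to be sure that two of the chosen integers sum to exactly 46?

Group the elements by complementary pair {x, 46−x}: {8,38}, {9,37}, {10,36}, …, giving 15 two-element pairs, the single value 23 (it cannot pair with itself since the integers are distinct), and 3 integers whose partner 46−x falls outside [5,38].
Treating each of those 19 groups as a pigeonhole, one can pick one integer per group — 19 integers — with no two summing to 46.
The 20th integer lands in an occupied pair, forcing a sum of 46.

20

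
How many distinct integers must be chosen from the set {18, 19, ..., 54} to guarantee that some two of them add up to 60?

26

Group the elements by complementary pair {x, 60−x}: {18,42}, {19,41}, {20,40}, …, giving 12 two-element pairs; the single value 30 (it cannot pair with itself since the integers are distinct); and 12 integers whose partner 60−x falls outside [18,54].
Treating each of those 25 groups as a pigeonhole, one can pick one integer per group — 25 integers — with no two summing to 60.
The 26th integer lands in an occupied pair, forcing a sum of 60.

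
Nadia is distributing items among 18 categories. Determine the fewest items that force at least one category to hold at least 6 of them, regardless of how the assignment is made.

With 90 items one could put exactly 5 in each of the 18 categories, and no category would reach 6.
One more item must land in a category that already has 5, giving it 6.
So 18 × 5 + 1 = 91 items are required.

91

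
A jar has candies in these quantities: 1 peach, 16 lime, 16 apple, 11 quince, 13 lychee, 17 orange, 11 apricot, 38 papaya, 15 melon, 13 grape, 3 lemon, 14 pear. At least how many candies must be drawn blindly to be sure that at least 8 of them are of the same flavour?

75

Pigeonhole: the 12 flavours are the holes; the candies drawn are the pigeons.
To avoid 8 of any one flavour, the worst case takes at most 7 of each flavour, or every candy of a flavour that has fewer than 7.
That gives 1 + 7 + 7 + 7 + 7 + 7 + 7 + 7 + 7 + 7 + 3 + 7 = 74 candies with no flavour reaching 8.
The next candy forces some flavour to 8, so 74 + 1 = 75.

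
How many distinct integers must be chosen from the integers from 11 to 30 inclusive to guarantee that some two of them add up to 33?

A set avoiding the sum 33 can contain at most one of each pair {x, 33−x}, plus the 8 elements whose complement lies outside the range.
The integers 17, …, 30 (14 of them) are such a set: any two sum to at least 17+18 = 35 > 33.
By pigeonhole, any 15th integer completes one of the 6 pairs, so 15 choices force a sum of 33.

15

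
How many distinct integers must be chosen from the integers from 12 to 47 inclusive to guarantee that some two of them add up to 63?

21

Two chosen integers sum to 63 exactly when both halves of some pair {x, 63−x} with 16 ≤ x ≤ 63−x ≤ 47 are chosen — 16 such pairs.
The remaining 4 elements (those with no distinct partner in range) can never complete a 63-sum, so the worst case takes all of them and one from each pair: 4 + 16 = 20.
By pigeonhole, the 21st integer has to be the second member of some pair, so 20 + 1 = 21.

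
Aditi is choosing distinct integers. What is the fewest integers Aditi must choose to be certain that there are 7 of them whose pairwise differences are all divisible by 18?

Integers whose pairwise differences are multiples of 18 are exactly those sharing a remainder mod 18. By the pigeonhole principle, the 18 residue classes mod 18 are the pigeonholes.
With 108 integers one could put 6 in each residue class and have no class reach 7.
The 109th integer pushes some class to 7, so 18·6 + 1 = 109.

109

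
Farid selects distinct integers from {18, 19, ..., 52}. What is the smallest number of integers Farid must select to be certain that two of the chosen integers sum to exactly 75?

21

Two chosen integers sum to 75 exactly when both halves of some pair {x, 75−x} with 23 ≤ x ≤ 75−x ≤ 52 are chosen — 15 such pairs.
The remaining 5 elements (those with no distinct partner in range) can never complete a 75-sum, so the worst case takes all of them and one from each pair: 5 + 15 = 20.
By the pigeonhole principle, the 21st integer has to be the second member of some pair, so 20 + 1 = 21.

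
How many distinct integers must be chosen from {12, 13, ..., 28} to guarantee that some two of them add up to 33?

13

A set avoiding the sum 33 can contain at most one of each pair {x, 33−x}, plus the 7 elements whose complement lies outside the range.
The integers 17, …, 28 (12 of them) are such a set: any two sum to at least 17+18 = 35 > 33.
By pigeonhole, any 13th integer completes one of the 5 pairs, so 13 choices force a sum of 33.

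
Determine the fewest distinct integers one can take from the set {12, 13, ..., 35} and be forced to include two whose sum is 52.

16

A set avoiding the sum 52 can contain at most one of each pair {x, 52−x}, plus the 6 elements whose complement lies outside the range or equal to its own complement.
The integers 12, …, 26 (15 of them) are such a set: any two sum to at least 12+13 = 25 and at most 25+26 = 51 < 52.
Any 16th integer completes one of the 9 pairs, so 16 choices force a sum of 52.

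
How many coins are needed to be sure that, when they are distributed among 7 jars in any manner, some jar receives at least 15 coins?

With 98 coins one could put exactly 14 in each of the 7 jars, and no jar would reach 15.
Pigeonhole: one more coin must land in a jar that already has 14, giving it 15.
So 7 × 14 + 1 = 99 coins are required.

99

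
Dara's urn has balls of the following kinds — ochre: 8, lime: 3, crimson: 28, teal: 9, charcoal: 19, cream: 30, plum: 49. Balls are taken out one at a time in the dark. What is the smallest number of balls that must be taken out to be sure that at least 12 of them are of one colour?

Pigeonhole: put each drawn ball into a box by colour. The largest draw with every box below 12 takes min(count, 11) from each colour; colours with fewer than 11 contribute all they have.
Σ min(cᵢ, 11) = 8 + 3 + 11 + 9 + 11 + 11 + 11 = 64.
Draw number 64 + 1 = 65 must push one box to 12.

65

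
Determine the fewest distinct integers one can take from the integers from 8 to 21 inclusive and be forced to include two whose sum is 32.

Group the elements by complementary pair {x, 32−x}: {11,21}, {12,20}, {13,19}, …, giving 5 two-element pairs; the single value 16 (it cannot pair with itself since the integers are distinct); and 3 integers whose partner 32−x falls outside [8,21].
Treating each of those 9 groups as a pigeonhole, one can pick one integer per group — 9 integers — with no two summing to 32.
The 10th integer lands in an occupied pair, forcing a sum of 32.

10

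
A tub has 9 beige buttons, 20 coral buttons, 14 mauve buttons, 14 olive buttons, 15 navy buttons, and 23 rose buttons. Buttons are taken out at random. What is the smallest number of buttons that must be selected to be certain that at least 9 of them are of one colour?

The 6 colours are the holes; the buttons drawn are the pigeons.
To avoid 9 of any one colour, the worst case takes at most 8 of each colour.
That gives 8 + 8 + 8 + 8 + 8 + 8 = 48 buttons with no colour reaching 9.
The next button forces some colour to 9, so 48 + 1 = 49.

49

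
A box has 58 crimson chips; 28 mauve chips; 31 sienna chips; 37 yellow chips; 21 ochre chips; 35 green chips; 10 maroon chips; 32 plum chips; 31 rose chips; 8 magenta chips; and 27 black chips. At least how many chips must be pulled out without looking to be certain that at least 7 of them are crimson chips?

267

In the worst case for collecting crimson chips, every non-crimson chip comes out first.
There are 28 + 31 + 37 + 21 + 35 + 10 + 32 + 31 + 8 + 27 = 260 non-crimson chips altogether.
After those, each further chip must be crimson, so 260 + 7 = 267 draws guarantee 7 crimson chips.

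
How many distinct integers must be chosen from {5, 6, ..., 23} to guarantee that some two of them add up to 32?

Group the elements by complementary pair {x, 32−x}: {9,23}, {10,22}, {11,21}, …, giving 7 two-element pairs, the single value 16 (it cannot pair with itself since the integers are distinct), and 4 integers whose partner 32−x falls outside [5,23].
Treating each of those 12 groups as a pigeonhole, one can pick one integer per group — 12 integers — with no two summing to 32.
The 13th integer lands in an occupied pair, forcing a sum of 32.

13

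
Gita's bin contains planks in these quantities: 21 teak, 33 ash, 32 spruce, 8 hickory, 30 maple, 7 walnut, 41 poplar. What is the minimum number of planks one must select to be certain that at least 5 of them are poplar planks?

136

In the worst case for collecting poplar planks, every non-poplar plank comes out first.
There are 21 + 33 + 32 + 8 + 30 + 7 = 131 non-poplar planks altogether.
After those, each further plank must be poplar, so 131 + 5 = 136 draws guarantee 5 poplar planks.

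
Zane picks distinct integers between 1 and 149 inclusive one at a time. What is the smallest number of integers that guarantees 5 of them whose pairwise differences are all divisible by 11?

45

Integers whose pairwise differences are multiples of 11 are exactly those sharing a remainder mod 11. By pigeonhole, the 11 residue classes mod 11 are the pigeonholes.
With 44 integers one could put 4 in each residue class and have no class reach 5.
The 45th integer pushes some class to 5, so 11·4 + 1 = 45.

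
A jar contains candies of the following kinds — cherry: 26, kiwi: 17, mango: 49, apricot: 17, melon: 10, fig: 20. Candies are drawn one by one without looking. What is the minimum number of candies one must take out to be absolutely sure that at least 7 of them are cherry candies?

In the worst case for collecting cherry candies, every non-cherry candy comes out first.
There are 17 + 49 + 17 + 10 + 20 = 113 non-cherry candies altogether.
After those, each further candy must be cherry, so 113 + 7 = 120 draws guarantee 7 cherry candies.

120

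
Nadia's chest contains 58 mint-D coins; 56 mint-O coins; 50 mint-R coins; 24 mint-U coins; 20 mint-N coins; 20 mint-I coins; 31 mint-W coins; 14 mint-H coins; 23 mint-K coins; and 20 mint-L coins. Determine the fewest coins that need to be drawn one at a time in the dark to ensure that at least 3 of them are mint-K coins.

296

In the worst case for collecting mint-K coins, every non-mint-K coin comes out first.
There are 58 + 56 + 50 + 24 + 20 + 20 + 31 + 14 + 20 = 293 non-mint-K coins altogether.
After those, each further coin must be mint-K, so 293 + 3 = 296 draws guarantee 3 mint-K coins.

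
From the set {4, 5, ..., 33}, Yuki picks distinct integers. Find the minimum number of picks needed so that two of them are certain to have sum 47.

A set avoiding the sum 47 can contain at most one of each pair {x, 47−x}, plus the 10 elements whose complement lies outside the range.
The integers 4, …, 23 (20 of them) are such a set: any two sum to at least 4+5 = 9 and at most 22+23 = 45 < 47.
By pigeonhole, any 21st integer completes one of the 10 pairs, so 21 choices force a sum of 47.

21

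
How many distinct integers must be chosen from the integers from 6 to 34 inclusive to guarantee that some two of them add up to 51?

21

A set avoiding the sum 51 can contain at most one of each pair {x, 51−x}, plus the 11 elements whose complement lies outside the range.
The integers 6, …, 25 (20 of them) are such a set: any two sum to at least 6+7 = 13 and at most 24+25 = 49 < 51.
Pigeonhole: any 21st integer completes one of the 9 pairs, so 21 choices force a sum of 51.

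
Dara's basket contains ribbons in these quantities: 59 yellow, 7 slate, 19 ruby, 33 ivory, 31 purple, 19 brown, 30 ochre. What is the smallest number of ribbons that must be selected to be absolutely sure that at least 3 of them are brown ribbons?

In the worst case for collecting brown ribbons, every non-brown ribbon comes out first.
There are 59 + 7 + 19 + 33 + 31 + 30 = 179 non-brown ribbons altogether.
After those, each further ribbon must be brown, so 179 + 3 = 182 draws guarantee 3 brown ribbons.

182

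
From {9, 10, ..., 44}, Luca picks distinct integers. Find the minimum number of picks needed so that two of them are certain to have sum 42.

Two chosen integers sum to 42 exactly when both halves of some pair {x, 42−x} with 9 ≤ x ≤ 42−x ≤ 33 are chosen — 12 such pairs.
The remaining 12 elements (those with no distinct partner in range) can never complete a 42-sum, so the worst case takes all of them and one from each pair: 12 + 12 = 24.
Pigeonhole: the 25th integer has to be the second member of some pair, so 24 + 1 = 25.

25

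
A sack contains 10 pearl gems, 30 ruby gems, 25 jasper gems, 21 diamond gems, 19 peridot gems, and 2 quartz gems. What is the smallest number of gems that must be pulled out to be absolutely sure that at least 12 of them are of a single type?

57

Put each drawn gem into a box by type. The largest draw with every box below 12 takes min(count, 11) from each type; types with fewer than 11 contribute all they have.
Σ min(cᵢ, 11) = 10 + 11 + 11 + 11 + 11 + 2 = 56.
Draw number 56 + 1 = 57 must push one box to 12.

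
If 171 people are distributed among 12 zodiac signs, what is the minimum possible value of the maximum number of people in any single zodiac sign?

15

By pigeonhole, the 12 zodiac signs are the holes and the 171 people are the pigeons.
If every zodiac sign held at most 14 people, the total would be at most 12 × 14 = 168, which is less than 171.
So some zodiac sign holds at least ⌈171/12⌉ = 15 people.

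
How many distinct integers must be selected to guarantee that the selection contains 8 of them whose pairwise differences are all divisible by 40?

281

Integers whose pairwise differences are multiples of 40 are exactly those sharing a remainder mod 40. By pigeonhole, the 40 residue classes mod 40 are the pigeonholes.
With 280 integers one could put 7 in each residue class and have no class reach 8.
The 281st integer pushes some class to 8, so 40·7 + 1 = 281.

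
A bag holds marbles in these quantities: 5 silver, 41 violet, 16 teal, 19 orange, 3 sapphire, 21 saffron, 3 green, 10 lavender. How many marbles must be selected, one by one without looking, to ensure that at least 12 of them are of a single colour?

An adversary could hand out at most 11 marbles per colour (4 colours run out sooner): 5 + 11 + 11 + 11 + 3 + 11 + 3 + 10 = 65 marbles and still no colour has 12.
One more marble lands in a colour already at 11, so 66 draws are enough and 65 are not.

66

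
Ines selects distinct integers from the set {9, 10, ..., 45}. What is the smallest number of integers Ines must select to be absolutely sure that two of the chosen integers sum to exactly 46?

24

Two chosen integers sum to 46 exactly when both halves of some pair {x, 46−x} with 9 ≤ x ≤ 46−x ≤ 37 are chosen — 14 such pairs.
The remaining 9 elements (those with no distinct partner in range) can never complete a 46-sum, so the worst case takes all of them and one from each pair: 9 + 14 = 23.
The 24th integer has to be the second member of some pair, so 23 + 1 = 24.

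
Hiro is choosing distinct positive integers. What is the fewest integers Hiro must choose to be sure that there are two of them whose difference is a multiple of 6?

Integers whose pairwise differences are multiples of 6 are exactly those sharing a remainder mod 6. The 6 residue classes mod 6 are the pigeonholes.
With 6 integers one could put 1 in each residue class and have no class reach 2.
The 7th integer pushes some class to 2, so 6·1 + 1 = 7.

7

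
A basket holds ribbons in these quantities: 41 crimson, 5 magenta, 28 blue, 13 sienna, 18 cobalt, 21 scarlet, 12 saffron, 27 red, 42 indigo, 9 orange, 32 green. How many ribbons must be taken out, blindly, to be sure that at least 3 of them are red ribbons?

In the worst case for collecting red ribbons, every non-red ribbon comes out first.
There are 41 + 5 + 28 + 13 + 18 + 21 + 12 + 42 + 9 + 32 = 221 non-red ribbons altogether.
After those, each further ribbon must be red, so 221 + 3 = 224 draws guarantee 3 red ribbons.

224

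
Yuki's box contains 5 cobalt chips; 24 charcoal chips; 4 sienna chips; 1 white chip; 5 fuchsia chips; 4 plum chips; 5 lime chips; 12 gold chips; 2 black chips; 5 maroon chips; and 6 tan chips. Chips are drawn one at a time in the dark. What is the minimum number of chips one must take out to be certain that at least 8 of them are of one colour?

By pigeonhole, put each drawn chip into a box by colour. The largest draw with every box below 8 takes min(count, 7) from each colour; colours with fewer than 7 contribute all they have.
Σ min(cᵢ, 7) = 5 + 7 + 4 + 1 + 5 + 4 + 5 + 7 + 2 + 5 + 6 = 51.
Draw number 51 + 1 = 52 must push one box to 8.

52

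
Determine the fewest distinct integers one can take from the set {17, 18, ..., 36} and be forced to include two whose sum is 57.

Group the elements by complementary pair {x, 57−x}: {21,36}, {22,35}, {23,34}, …, giving 8 two-element pairs and 4 integers whose partner 57−x falls outside [17,36].
Pigeonhole: treating each of those 12 groups as a pigeonhole, one can pick one integer per group — 12 integers — with no two summing to 57.
The 13th integer lands in an occupied pair, forcing a sum of 57.

13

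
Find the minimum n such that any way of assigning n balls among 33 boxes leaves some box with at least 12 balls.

364

With 363 balls one could put exactly 11 in each of the 33 boxes, and no box would reach 12.
Pigeonhole: one more ball must land in a box that already has 11, giving it 12.
So 33 × 11 + 1 = 364 balls are required.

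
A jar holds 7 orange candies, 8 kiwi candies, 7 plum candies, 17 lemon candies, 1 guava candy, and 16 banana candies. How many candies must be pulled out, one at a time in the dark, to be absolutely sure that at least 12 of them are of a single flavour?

The 6 flavours are the holes; the candies drawn are the pigeons.
To avoid 12 of any one flavour, the worst case takes at most 11 of each flavour, or every candy of a flavour that has fewer than 11.
That gives 7 + 8 + 7 + 11 + 1 + 11 = 45 candies with no flavour reaching 12.
The next candy forces some flavour to 12, so 45 + 1 = 46.

46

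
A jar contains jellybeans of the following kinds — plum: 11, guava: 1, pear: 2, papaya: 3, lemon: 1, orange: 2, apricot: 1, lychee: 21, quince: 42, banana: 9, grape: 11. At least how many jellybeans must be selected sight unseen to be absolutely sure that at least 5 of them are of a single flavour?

31

Put each drawn jellybean into a box by flavour. The largest draw with every box below 5 takes min(count, 4) from each flavour; flavours with fewer than 4 contribute all they have.
Σ min(cᵢ, 4) = 4 + 1 + 2 + 3 + 1 + 2 + 1 + 4 + 4 + 4 + 4 = 30.
Draw number 30 + 1 = 31 must push one box to 5.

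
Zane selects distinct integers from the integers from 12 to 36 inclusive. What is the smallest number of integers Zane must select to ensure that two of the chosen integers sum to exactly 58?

A set avoiding the sum 58 can contain at most one of each pair {x, 58−x}, plus the 11 elements whose complement lies outside the range or equal to its own complement.
The integers 12, …, 29 (18 of them) are such a set: any two sum to at least 12+13 = 25 and at most 28+29 = 57 < 58.
Any 19th integer completes one of the 7 pairs, so 19 choices force a sum of 58.

19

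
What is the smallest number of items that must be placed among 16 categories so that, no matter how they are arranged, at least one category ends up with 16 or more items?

With 240 items one could put exactly 15 in each of the 16 categories, and no category would reach 16.
One more item must land in a category that already has 15, giving it 16.
So 16 × 15 + 1 = 241 items are required.

241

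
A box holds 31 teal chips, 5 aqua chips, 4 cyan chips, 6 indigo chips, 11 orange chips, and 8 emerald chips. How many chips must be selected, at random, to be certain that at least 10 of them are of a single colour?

Put each drawn chip into a box by colour. The largest draw with every box below 10 takes min(count, 9) from each colour; colours with fewer than 9 contribute all they have.
Σ min(cᵢ, 9) = 9 + 5 + 4 + 6 + 9 + 8 = 41.
Draw number 41 + 1 = 42 must push one box to 10.

42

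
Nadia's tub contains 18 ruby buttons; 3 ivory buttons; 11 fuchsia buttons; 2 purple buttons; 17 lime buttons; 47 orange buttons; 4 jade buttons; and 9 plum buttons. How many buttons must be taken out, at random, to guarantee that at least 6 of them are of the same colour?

35

An adversary could hand out at most 5 buttons per colour (ivory, purple, jade run out sooner): 5 + 3 + 5 + 2 + 5 + 5 + 4 + 5 = 34 buttons and still no colour has 6.
One more button lands in a colour already at 5, so 35 draws are enough and 34 are not.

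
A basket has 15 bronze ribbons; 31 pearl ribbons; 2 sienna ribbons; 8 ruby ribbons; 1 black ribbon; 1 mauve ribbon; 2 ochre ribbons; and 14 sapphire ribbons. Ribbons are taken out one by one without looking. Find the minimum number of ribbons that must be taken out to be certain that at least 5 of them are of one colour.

Pigeonhole: put each drawn ribbon into a box by colour. The largest draw with every box below 5 takes min(count, 4) from each colour; colours with fewer than 4 contribute all they have.
Σ min(cᵢ, 4) = 4 + 4 + 2 + 4 + 1 + 1 + 2 + 4 = 22.
Draw number 22 + 1 = 23 must push one box to 5.

23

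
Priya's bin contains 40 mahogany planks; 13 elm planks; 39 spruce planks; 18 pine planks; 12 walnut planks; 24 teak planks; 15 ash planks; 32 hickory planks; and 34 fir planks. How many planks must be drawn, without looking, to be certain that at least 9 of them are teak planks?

In the worst case for collecting teak planks, every non-teak plank comes out first.
There are 40 + 13 + 39 + 18 + 12 + 15 + 32 + 34 = 203 non-teak planks altogether.
After those, each further plank must be teak, so 203 + 9 = 212 draws guarantee 9 teak planks.

212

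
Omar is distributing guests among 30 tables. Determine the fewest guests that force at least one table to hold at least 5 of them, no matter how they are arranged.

With 120 guests one could put exactly 4 in each of the 30 tables, and no table would reach 5.
Pigeonhole: one more guest must land in a table that already has 4, giving it 5.
So 30 × 4 + 1 = 121 guests are required.

121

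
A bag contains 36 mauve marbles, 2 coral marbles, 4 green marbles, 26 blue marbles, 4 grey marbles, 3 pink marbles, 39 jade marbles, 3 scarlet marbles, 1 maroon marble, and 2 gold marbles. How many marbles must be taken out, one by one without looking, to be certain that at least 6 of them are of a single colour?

By the pigeonhole principle, the 10 colours are the holes; the marbles drawn are the pigeons.
To avoid 6 of any one colour, the worst case takes at most 5 of each colour, or every marble of a colour that has fewer than 5.
That gives 5 + 2 + 4 + 5 + 4 + 3 + 5 + 3 + 1 + 2 = 34 marbles with no colour reaching 6.
The next marble forces some colour to 6, so 34 + 1 = 35.

35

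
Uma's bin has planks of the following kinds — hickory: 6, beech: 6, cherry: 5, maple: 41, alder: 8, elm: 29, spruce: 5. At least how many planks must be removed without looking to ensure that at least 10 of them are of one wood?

Pigeonhole: put each drawn plank into a box by wood. The largest draw with every box below 10 takes min(count, 9) from each wood; woods with fewer than 9 contribute all they have.
Σ min(cᵢ, 9) = 6 + 6 + 5 + 9 + 8 + 9 + 5 = 48.
Draw number 48 + 1 = 49 must push one box to 10.

49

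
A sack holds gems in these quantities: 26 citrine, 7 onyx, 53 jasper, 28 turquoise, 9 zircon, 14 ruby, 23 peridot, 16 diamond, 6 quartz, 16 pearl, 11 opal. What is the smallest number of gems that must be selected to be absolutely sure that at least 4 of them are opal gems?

202

In the worst case for collecting opal gems, every non-opal gem comes out first.
There are 26 + 7 + 53 + 28 + 9 + 14 + 23 + 16 + 6 + 16 = 198 non-opal gems altogether.
After those, each further gem must be opal, so 198 + 4 = 202 draws guarantee 4 opal gems.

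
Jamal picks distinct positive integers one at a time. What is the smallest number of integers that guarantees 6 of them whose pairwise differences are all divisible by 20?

101

Integers whose pairwise differences are multiples of 20 are exactly those sharing a remainder mod 20. The 20 residue classes mod 20 are the pigeonholes.
With 100 integers one could put 5 in each residue class and have no class reach 6.
The 101st integer pushes some class to 6, so 20·5 + 1 = 101.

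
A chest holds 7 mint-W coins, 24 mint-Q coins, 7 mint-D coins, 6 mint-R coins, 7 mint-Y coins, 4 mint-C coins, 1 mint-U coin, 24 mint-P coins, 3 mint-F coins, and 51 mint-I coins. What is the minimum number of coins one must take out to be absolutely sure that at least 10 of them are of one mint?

63

The 10 mints are the holes; the coins drawn are the pigeons.
To avoid 10 of any one mint, the worst case takes at most 9 of each mint, or every coin of a mint that has fewer than 9.
That gives 7 + 9 + 7 + 6 + 7 + 4 + 1 + 9 + 3 + 9 = 62 coins with no mint reaching 10.
The next coin forces some mint to 10, so 62 + 1 = 63.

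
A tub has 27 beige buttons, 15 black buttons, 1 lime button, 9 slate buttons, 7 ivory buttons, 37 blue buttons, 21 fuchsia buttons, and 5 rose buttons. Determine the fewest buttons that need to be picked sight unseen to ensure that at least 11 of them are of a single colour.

63

Put each drawn button into a box by colour. The largest draw with every box below 11 takes min(count, 10) from each colour; colours with fewer than 10 contribute all they have.
Σ min(cᵢ, 10) = 10 + 10 + 1 + 9 + 7 + 10 + 10 + 5 = 62.
Draw number 62 + 1 = 63 must push one box to 11.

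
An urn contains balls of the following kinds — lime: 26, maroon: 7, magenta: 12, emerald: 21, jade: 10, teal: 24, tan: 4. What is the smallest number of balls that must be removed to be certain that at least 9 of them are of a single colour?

52

Pigeonhole: put each drawn ball into a box by colour. The largest draw with every box below 9 takes min(count, 8) from each colour; colours with fewer than 8 contribute all they have.
Σ min(cᵢ, 8) = 8 + 7 + 8 + 8 + 8 + 8 + 4 = 51.
Draw number 51 + 1 = 52 must push one box to 9.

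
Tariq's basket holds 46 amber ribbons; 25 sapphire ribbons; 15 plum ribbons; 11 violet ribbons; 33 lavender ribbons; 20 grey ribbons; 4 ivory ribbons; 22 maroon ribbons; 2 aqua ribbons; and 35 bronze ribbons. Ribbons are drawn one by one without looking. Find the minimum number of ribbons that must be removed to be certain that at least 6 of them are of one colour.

47

An adversary could hand out at most 5 ribbons per colour (ivory, aqua run out sooner): 5 + 5 + 5 + 5 + 5 + 5 + 4 + 5 + 2 + 5 = 46 ribbons and still no colour has 6.
One more ribbon lands in a colour already at 5, so 47 draws are enough and 46 are not.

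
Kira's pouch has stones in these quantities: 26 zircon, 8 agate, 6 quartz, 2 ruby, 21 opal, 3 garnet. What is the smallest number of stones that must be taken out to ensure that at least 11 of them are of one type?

40

By pigeonhole, put each drawn stone into a box by type. The largest draw with every box below 11 takes min(count, 10) from each type; types with fewer than 10 contribute all they have.
Σ min(cᵢ, 10) = 10 + 8 + 6 + 2 + 10 + 3 = 39.
Draw number 39 + 1 = 40 must push one box to 11.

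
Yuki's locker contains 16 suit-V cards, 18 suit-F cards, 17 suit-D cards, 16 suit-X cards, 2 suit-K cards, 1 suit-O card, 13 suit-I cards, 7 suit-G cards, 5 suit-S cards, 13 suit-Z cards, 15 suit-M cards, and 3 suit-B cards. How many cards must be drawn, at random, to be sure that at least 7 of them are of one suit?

60

Put each drawn card into a box by suit. The largest draw with every box below 7 takes min(count, 6) from each suit; suits with fewer than 6 contribute all they have.
Σ min(cᵢ, 6) = 6 + 6 + 6 + 6 + 2 + 1 + 6 + 6 + 5 + 6 + 6 + 3 = 59.
Draw number 59 + 1 = 60 must push one box to 7.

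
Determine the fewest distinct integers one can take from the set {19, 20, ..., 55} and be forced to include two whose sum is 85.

A set avoiding the sum 85 can contain at most one of each pair {x, 85−x}, plus the 11 elements whose complement lies outside the range.
The integers 19, …, 42 (24 of them) are such a set: any two sum to at least 19+20 = 39 and at most 41+42 = 83 < 85.
Any 25th integer completes one of the 13 pairs, so 25 choices force a sum of 85.

25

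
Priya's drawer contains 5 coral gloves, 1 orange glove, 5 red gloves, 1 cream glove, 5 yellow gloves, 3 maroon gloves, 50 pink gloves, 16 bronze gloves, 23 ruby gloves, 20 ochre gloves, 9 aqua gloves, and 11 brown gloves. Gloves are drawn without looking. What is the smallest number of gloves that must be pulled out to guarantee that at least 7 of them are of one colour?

57

An adversary could hand out at most 6 gloves per colour (6 colours run out sooner): 5 + 1 + 5 + 1 + 5 + 3 + 6 + 6 + 6 + 6 + 6 + 6 = 56 gloves and still no colour has 7.
Pigeonhole: one more glove lands in a colour already at 6, so 57 draws are enough and 56 are not.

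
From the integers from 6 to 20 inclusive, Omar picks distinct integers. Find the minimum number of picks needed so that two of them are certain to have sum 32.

12

Group the elements by complementary pair {x, 32−x}: {12,20}, {13,19}, {14,18}, …, giving 4 two-element pairs, the single value 16 (it cannot pair with itself since the integers are distinct), and 6 integers whose partner 32−x falls outside [6,20].
By the pigeonhole principle, treating each of those 11 groups as a pigeonhole, one can pick one integer per group — 11 integers — with no two summing to 32.
The 12th integer lands in an occupied pair, forcing a sum of 32.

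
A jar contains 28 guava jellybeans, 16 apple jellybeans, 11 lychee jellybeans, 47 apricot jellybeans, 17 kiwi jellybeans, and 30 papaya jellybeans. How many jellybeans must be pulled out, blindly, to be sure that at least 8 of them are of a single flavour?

An adversary could hand out at most 7 jellybeans per flavour: 7 + 7 + 7 + 7 + 7 + 7 = 42 jellybeans and still no flavour has 8.
By the pigeonhole principle, one more jellybean lands in a flavour already at 7, so 43 draws are enough and 42 are not.

43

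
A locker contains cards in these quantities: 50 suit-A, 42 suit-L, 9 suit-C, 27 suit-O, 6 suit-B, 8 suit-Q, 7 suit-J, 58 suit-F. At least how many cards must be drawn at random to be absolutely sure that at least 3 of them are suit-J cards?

In the worst case for collecting suit-J cards, every non-suit-J card comes out first.
There are 50 + 42 + 9 + 27 + 6 + 8 + 58 = 200 non-suit-J cards altogether.
After those, each further card must be suit-J, so 200 + 3 = 203 draws guarantee 3 suit-J cards.

203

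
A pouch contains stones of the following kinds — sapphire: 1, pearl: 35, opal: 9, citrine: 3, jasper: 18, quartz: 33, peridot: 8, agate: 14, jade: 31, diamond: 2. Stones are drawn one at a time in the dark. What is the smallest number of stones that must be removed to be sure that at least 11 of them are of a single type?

74

Pigeonhole: the 10 types are the holes; the stones drawn are the pigeons.
To avoid 11 of any one type, the worst case takes at most 10 of each type, or every stone of a type that has fewer than 10.
That gives 1 + 10 + 9 + 3 + 10 + 10 + 8 + 10 + 10 + 2 = 73 stones with no type reaching 11.
The next stone forces some type to 11, so 73 + 1 = 74.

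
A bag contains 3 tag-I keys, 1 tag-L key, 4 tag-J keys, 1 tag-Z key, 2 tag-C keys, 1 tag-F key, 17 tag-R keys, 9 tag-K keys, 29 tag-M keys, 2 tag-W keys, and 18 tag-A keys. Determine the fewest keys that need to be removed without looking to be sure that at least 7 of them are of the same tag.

39

By the pigeonhole principle, put each drawn key into a box by tag. The largest draw with every box below 7 takes min(count, 6) from each tag; tags with fewer than 6 contribute all they have.
Σ min(cᵢ, 6) = 3 + 1 + 4 + 1 + 2 + 1 + 6 + 6 + 6 + 2 + 6 = 38.
Draw number 38 + 1 = 39 must push one box to 7.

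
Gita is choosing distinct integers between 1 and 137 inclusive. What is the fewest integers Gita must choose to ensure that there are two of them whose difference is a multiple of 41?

42

Integers whose pairwise differences are multiples of 41 are exactly those sharing a remainder mod 41. The 41 residue classes mod 41 are the pigeonholes.
With 41 integers one could put 1 in each residue class and have no class reach 2.
The 42nd integer pushes some class to 2, so 41·1 + 1 = 42.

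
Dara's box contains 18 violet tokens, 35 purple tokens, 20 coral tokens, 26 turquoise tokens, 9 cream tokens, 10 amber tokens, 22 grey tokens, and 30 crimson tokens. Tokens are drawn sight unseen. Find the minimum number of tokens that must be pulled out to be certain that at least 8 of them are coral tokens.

158

In the worst case for collecting coral tokens, every non-coral token comes out first.
There are 18 + 35 + 26 + 9 + 10 + 22 + 30 = 150 non-coral tokens altogether.
After those, each further token must be coral, so 150 + 8 = 158 draws guarantee 8 coral tokens.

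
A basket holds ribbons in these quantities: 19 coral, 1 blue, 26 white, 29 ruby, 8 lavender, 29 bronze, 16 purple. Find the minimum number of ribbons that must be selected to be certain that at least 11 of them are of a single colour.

An adversary could hand out at most 10 ribbons per colour (blue, lavender run out sooner): 10 + 1 + 10 + 10 + 8 + 10 + 10 = 59 ribbons and still no colour has 11.
By the pigeonhole principle, one more ribbon lands in a colour already at 10, so 60 draws are enough and 59 are not.

60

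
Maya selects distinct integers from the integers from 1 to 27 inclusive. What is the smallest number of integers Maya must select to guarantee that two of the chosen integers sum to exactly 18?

A set avoiding the sum 18 can contain at most one of each pair {x, 18−x}, plus the 11 elements whose complement lies outside the range or equal to its own complement.
The integers 9, …, 27 (19 of them) are such a set: any two sum to at least 9+10 = 19 > 18.
Any 20th integer completes one of the 8 pairs, so 20 choices force a sum of 18.

20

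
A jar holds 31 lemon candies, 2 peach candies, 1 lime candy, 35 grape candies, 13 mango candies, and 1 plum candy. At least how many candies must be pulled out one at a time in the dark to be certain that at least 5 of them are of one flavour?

17

By pigeonhole, the 6 flavours are the holes; the candies drawn are the pigeons.
To avoid 5 of any one flavour, the worst case takes at most 4 of each flavour, or every candy of a flavour that has fewer than 4.
That gives 4 + 2 + 1 + 4 + 4 + 1 = 16 candies with no flavour reaching 5.
The next candy forces some flavour to 5, so 16 + 1 = 17.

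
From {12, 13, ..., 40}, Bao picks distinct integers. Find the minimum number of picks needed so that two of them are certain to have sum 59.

19

Group the elements by complementary pair {x, 59−x}: {19,40}, {20,39}, {21,38}, …, giving 11 two-element pairs and 7 integers whose partner 59−x falls outside [12,40].
Treating each of those 18 groups as a pigeonhole, one can pick one integer per group — 18 integers — with no two summing to 59.
The 19th integer lands in an occupied pair, forcing a sum of 59.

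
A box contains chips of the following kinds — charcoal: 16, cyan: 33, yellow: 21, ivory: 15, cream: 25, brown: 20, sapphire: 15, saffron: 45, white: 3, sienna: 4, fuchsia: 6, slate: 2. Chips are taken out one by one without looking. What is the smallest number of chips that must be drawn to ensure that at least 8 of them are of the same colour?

The 12 colours are the holes; the chips drawn are the pigeons.
To avoid 8 of any one colour, the worst case takes at most 7 of each colour, or every chip of a colour that has fewer than 7.
That gives 7 + 7 + 7 + 7 + 7 + 7 + 7 + 7 + 3 + 4 + 6 + 2 = 71 chips with no colour reaching 8.
The next chip forces some colour to 8, so 71 + 1 = 72.

72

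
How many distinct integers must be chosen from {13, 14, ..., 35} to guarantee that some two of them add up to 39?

A set avoiding the sum 39 can contain at most one of each pair {x, 39−x}, plus the 9 elements whose complement lies outside the range.
The integers 20, …, 35 (16 of them) are such a set: any two sum to at least 20+21 = 41 > 39.
Pigeonhole: any 17th integer completes one of the 7 pairs, so 17 choices force a sum of 39.

17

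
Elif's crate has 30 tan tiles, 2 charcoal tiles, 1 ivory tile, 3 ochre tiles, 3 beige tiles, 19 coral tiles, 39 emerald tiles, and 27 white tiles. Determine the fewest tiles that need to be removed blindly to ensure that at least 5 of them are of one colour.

26

Pigeonhole: the 8 colours are the holes; the tiles drawn are the pigeons.
To avoid 5 of any one colour, the worst case takes at most 4 of each colour, or every tile of a colour that has fewer than 4.
That gives 4 + 2 + 1 + 3 + 3 + 4 + 4 + 4 = 25 tiles with no colour reaching 5.
The next tile forces some colour to 5, so 25 + 1 = 26.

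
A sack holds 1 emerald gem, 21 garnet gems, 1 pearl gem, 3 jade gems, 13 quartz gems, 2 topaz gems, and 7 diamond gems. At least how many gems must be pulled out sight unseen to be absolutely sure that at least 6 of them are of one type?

By pigeonhole, put each drawn gem into a box by type. The largest draw with every box below 6 takes min(count, 5) from each type; types with fewer than 5 contribute all they have.
Σ min(cᵢ, 5) = 1 + 5 + 1 + 3 + 5 + 2 + 5 = 22.
Draw number 22 + 1 = 23 must push one box to 6.

23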